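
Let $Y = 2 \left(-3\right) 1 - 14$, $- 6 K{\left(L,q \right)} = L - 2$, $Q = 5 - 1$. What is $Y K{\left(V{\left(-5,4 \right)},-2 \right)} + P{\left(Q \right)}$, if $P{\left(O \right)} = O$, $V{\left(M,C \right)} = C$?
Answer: $\frac{32}{3} \approx 10.667$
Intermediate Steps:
$Q = 4$ ($Q = 5 - 1 = 4$)
$K{\left(L,q \right)} = \frac{1}{3} - \frac{L}{6}$ ($K{\left(L,q \right)} = - \frac{L - 2}{6} = - \frac{-2 + L}{6} = \frac{1}{3} - \frac{L}{6}$)
$Y = -20$ ($Y = \left(-6\right) 1 - 14 = -6 - 14 = -20$)
$Y K{\left(V{\left(-5,4 \right)},-2 \right)} + P{\left(Q \right)} = - 20 \left(\frac{1}{3} - \frac{2}{3}\right) + 4 = \left(-20\right) \left(- \frac{1}{3}\right) + 4 = \frac{20}{3} + 4 = \frac{32}{3}$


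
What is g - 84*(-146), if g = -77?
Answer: 12187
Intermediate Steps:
g - 84*(-146) = -77 - 84*(-146) = -77 + 12264 = 12187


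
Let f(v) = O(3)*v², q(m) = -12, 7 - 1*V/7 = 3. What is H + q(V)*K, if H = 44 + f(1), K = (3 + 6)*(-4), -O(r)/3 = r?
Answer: 467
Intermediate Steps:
V = 28 (V = 49 - 7*3 = 49 - 21 = 28)
O(r) = -3*r
K = -36 (K = 9*(-4) = -36)
f(v) = -9*v² (f(v) = (-3*3)*v² = -9*v²)
H = 35 (H = 44 - 9*1² = 44 - 9*1 = 44 - 9 = 35)
H + q(V)*K = 35 - 12*(-36) = 35 + 432 = 467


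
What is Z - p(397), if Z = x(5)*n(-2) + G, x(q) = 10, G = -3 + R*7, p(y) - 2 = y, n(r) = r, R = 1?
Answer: -415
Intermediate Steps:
p(y) = 2 + y
G = 4 (G = -3 + 1*7 = -3 + 7 = 4)
Z = -16 (Z = 10*(-2) + 4 = -20 + 4 = -16)
Z - p(397) = -16 - (2 + 397) = -16 - 1*399 = -16 - 399 = -415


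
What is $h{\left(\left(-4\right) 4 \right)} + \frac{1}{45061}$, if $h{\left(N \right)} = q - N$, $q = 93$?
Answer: $\frac{4911650}{45061} \approx 109.0$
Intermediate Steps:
$h{\left(N \right)} = 93 - N$
$h{\left(\left(-4\right) 4 \right)} + \frac{1}{45061} = \left(93 - \left(-4\right) 4\right) + \frac{1}{45061} = \left(93 - -16\right) + \frac{1}{45061} = \left(93 + 16\right) + \frac{1}{45061} = 109 + \frac{1}{45061} = \frac{4911650}{45061}$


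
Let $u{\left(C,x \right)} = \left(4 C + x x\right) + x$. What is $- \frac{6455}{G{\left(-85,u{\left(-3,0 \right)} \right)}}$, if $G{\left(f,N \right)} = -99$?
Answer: $\frac{6455}{99} \approx 65.202$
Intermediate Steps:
$u{\left(C,x \right)} = x + x^{2} + 4 C$ ($u{\left(C,x \right)} = \left(4 C + x^{2}\right) + x = \left(x^{2} + 4 C\right) + x = x + x^{2} + 4 C$)
$- \frac{6455}{G{\left(-85,u{\left(-3,0 \right)} \right)}} = - \frac{6455}{-99} = \left(-6455\right) \left(- \frac{1}{99}\right) = \frac{6455}{99}$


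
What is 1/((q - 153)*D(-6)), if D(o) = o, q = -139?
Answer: 1/1752 ≈ 0.00057078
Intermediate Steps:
1/((q - 153)*D(-6)) = 1/((-139 - 153)*(-6)) = 1/(-292*(-6)) = 1/1752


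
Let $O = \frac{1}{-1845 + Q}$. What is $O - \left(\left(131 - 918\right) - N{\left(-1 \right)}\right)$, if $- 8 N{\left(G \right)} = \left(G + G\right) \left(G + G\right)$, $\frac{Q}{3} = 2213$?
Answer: $\frac{1885241}{2397} \approx 786.5$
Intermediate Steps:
$Q = 6639$ ($Q = 3 \cdot 2213 = 6639$)
$N{\left(G \right)} = - \frac{G^{2}}{2}$ ($N{\left(G \right)} = - \frac{\left(G + G\right) \left(G + G\right)}{8} = - \frac{2 G 2 G}{8} = - \frac{4 G^{2}}{8} = - \frac{G^{2}}{2}$)
$O = \frac{1}{4794}$ ($O = \frac{1}{-1845 + 6639} = \frac{1}{4794} \approx 0.00020859$)
$O - \left(\left(131 - 918\right) - N{\left(-1 \right)}\right) = \frac{1}{4794} - \left(\left(131 - 918\right) - - \frac{\left(-1\right)^{2}}{2}\right) = \frac{1}{4794} - \left(\left(131 - 918\right) - \left(- \frac{1}{2}\right) 1\right) = \frac{1}{4794} - \left(-787 - - \frac{1}{2}\right) = \frac{1}{4794} - \left(-787 + \frac{1}{2}\right) = \frac{1}{4794} - - \frac{1573}{2} = \frac{1}{4794} + \frac{1573}{2} = \frac{1885241}{2397}$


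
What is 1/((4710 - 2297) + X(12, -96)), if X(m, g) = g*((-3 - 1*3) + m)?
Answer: 1/1837 ≈ 0.00054437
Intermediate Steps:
X(m, g) = g*(-6 + m) (X(m, g) = g*((-3 - 3) + m) = g*(-6 + m))
1/((4710 - 2297) + X(12, -96)) = 1/((4710 - 2297) - 96*(-6 + 12)) = 1/(2413 - 96*6) = 1/(2413 - 576) = 1/1837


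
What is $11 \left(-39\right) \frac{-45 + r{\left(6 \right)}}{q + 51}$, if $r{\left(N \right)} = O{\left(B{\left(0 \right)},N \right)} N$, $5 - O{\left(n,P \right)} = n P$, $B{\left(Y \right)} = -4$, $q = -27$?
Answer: $- \frac{18447}{8} \approx -2305.9$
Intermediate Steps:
$O{\left(n,P \right)} = 5 - P n$ ($O{\left(n,P \right)} = 5 - n P = 5 - P n$)
$r{\left(N \right)} = N \left(5 + 4 N\right)$ ($r{\left(N \right)} = \left(5 - N \left(-4\right)\right) N = \left(5 + 4 N\right) N = N \left(5 + 4 N\right)$)
$11 \left(-39\right) \frac{-45 + r{\left(6 \right)}}{q + 51} = 11 \left(-39\right) \frac{-45 + 6 \left(5 + 4 \cdot 6\right)}{-27 + 51} = - 429 \frac{-45 + 6 \left(5 + 24\right)}{24} = - 429 \left(-45 + 6 \cdot 29\right) \frac{1}{24} = - 429 \left(-45 + 174\right) \frac{1}{24} = - 429 \cdot 129 \cdot \frac{1}{24} = \left(-429\right) \frac{43}{8} = - \frac{18447}{8}$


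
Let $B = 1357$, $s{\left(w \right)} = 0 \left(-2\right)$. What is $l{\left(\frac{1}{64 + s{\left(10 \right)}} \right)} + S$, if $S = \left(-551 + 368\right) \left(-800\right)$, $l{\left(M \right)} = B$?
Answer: $147757$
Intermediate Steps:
$s{\left(w \right)} = 0$
$l{\left(M \right)} = 1357$
$S = 146400$ ($S = \left(-183\right) \left(-800\right) = 146400$)
$l{\left(\frac{1}{64 + s{\left(10 \right)}} \right)} + S = 1357 + 146400 = 147757$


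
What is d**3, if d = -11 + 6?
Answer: -125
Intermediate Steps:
d = -5
d**3 = (-5)**3 = -125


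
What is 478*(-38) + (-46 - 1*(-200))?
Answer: -18010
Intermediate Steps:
478*(-38) + (-46 - 1*(-200)) = -18164 + (-46 + 200) = -18164 + 154 = -18010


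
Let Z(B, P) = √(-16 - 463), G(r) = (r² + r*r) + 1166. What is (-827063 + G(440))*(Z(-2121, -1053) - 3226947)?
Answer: 1415651968059 - 438697*I*√479 ≈ 1.4157e+12 - 9.6014e+6*I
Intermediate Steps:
G(r) = 1166 + 2*r² (G(r) = (r² + r²) + 1166 = 2*r² + 1166 = 1166 + 2*r²)
Z(B, P) = I*√479 (Z(B, P) = √(-479) = I*√479)
(-827063 + G(440))*(Z(-2121, -1053) - 3226947) = (-827063 + (1166 + 2*440²))*(I*√479 - 3226947) = (-827063 + (1166 + 2*193600))*(-3226947 + I*√479) = (-827063 + (1166 + 387200))*(-3226947 + I*√479) = (-827063 + 388366)*(-3226947 + I*√479) = -438697*(-3226947 + I*√479) = 1415651968059 - 438697*I*√479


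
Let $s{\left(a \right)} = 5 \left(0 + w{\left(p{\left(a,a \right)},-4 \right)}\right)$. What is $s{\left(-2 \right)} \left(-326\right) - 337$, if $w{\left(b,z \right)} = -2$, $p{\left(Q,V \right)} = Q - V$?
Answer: $2923$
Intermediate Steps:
$s{\left(a \right)} = -10$ ($s{\left(a \right)} = 5 \left(0 - 2\right) = 5 \left(-2\right) = -10$)
$s{\left(-2 \right)} \left(-326\right) - 337 = \left(-10\right) \left(-326\right) - 337 = 3260 - 337 = 2923$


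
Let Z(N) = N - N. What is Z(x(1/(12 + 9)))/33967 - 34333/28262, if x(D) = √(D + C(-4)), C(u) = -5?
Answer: -2641/2174 ≈ -1.2148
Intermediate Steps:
x(D) = √(-5 + D) (x(D) = √(D - 5) = √(-5 + D))
Z(N) = 0
Z(x(1/(12 + 9)))/33967 - 34333/28262 = 0/33967 - 34333/28262 = 0*(1/33967) - 34333*1/28262 = 0 - 2641/2174 = -2641/2174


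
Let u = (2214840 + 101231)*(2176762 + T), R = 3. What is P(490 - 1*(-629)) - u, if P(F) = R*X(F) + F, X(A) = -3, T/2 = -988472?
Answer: -462792673968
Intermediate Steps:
T = -1976944 (T = 2*(-988472) = -1976944)
P(F) = -9 + F (P(F) = 3*(-3) + F = -9 + F)
u = 462792675078 (u = (2214840 + 101231)*(2176762 - 1976944) = 2316071*199818 = 462792675078)
P(490 - 1*(-629)) - u = (-9 + (490 - 1*(-629))) - 1*462792675078 = (-9 + (490 + 629)) - 462792675078 = (-9 + 1119) - 462792675078 = 1110 - 462792675078 = -462792673968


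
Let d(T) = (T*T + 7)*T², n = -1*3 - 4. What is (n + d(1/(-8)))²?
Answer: 796537729/16777216 ≈ 47.477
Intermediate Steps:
n = -7 (n = -3 - 4 = -7)
d(T) = T²*(7 + T²) (d(T) = (T² + 7)*T² = (7 + T²)*T² = T²*(7 + T²))
(n + d(1/(-8)))² = (-7 + (1/(-8))²*(7 + (1/(-8))²))² = (-7 + (-⅛)²*(7 + (-⅛)²))² = (-7 + (7 + 1/64)/64)² = (-7 + (1/64)*(449/64))² = (-7 + 449/4096)² = (-28223/4096)² = 796537729/16777216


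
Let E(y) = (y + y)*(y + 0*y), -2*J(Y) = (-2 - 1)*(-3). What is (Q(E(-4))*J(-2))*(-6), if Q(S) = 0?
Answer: 0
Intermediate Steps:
J(Y) = -9/2 (J(Y) = -(-2 - 1)*(-3)/2 = -(-3)*(-3)/2 = -½*9 = -9/2)
E(y) = 2*y² (E(y) = (2*y)*(y + 0) = (2*y)*y = 2*y²)
(Q(E(-4))*J(-2))*(-6) = (0*(-9/2))*(-6) = 0*(-6) = 0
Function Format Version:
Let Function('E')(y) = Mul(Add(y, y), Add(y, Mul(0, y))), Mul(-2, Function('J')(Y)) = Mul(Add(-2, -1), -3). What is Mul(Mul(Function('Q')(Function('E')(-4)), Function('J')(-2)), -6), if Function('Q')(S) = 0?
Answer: 0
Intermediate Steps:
Function('J')(Y) = Rational(-9, 2) (Function('J')(Y) = Mul(Rational(-1, 2), Mul(Add(-2, -1), -3)) = Mul(Rational(-1, 2), Mul(-3, -3)) = Mul(Rational(-1, 2), 9) = Rational(-9, 2))
Function('E')(y) = Mul(2, Pow(y, 2)) (Function('E')(y) = Mul(Mul(2, y), Add(y, 0)) = Mul(Mul(2, y), y) = Mul(2, Pow(y, 2)))
Mul(Mul(Function('Q')(Function('E')(-4)), Function('J')(-2)), -6) = Mul(Mul(0, Rational(-9, 2)), -6) = Mul(0, -6) = 0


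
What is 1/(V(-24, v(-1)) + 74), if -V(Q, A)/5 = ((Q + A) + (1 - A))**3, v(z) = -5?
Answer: 1/60909 ≈ 1.6418e-5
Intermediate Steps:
V(Q, A) = -5*(1 + Q)**3 (V(Q, A) = -5*((Q + A) + (1 - A))**3 = -5*((A + Q) + (1 - A))**3 = -5*(1 + Q)**3)
1/(V(-24, v(-1)) + 74) = 1/(-5*(1 - 24)**3 + 74) = 1/(-5*(-23)**3 + 74) = 1/(-5*(-12167) + 74) = 1/(60835 + 74) = 1/60909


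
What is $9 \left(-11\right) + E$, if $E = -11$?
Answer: $-110$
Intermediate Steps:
$9 \left(-11\right) + E = 9 \left(-11\right) - 11 = -99 - 11 = -110$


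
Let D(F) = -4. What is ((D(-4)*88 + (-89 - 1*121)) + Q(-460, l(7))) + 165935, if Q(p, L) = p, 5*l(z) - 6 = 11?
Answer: 164913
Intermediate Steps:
l(z) = 17/5 (l(z) = 6/5 + (⅕)*11 = 6/5 + 11/5 = 17/5)
((D(-4)*88 + (-89 - 1*121)) + Q(-460, l(7))) + 165935 = ((-4*88 + (-89 - 1*121)) - 460) + 165935 = ((-352 + (-89 - 121)) - 460) + 165935 = ((-352 - 210) - 460) + 165935 = (-562 - 460) + 165935 = -1022 + 165935 = 164913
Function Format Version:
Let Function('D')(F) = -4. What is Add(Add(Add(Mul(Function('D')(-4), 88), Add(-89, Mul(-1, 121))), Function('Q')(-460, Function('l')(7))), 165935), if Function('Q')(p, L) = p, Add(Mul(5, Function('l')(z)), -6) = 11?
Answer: 164913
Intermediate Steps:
Function('l')(z) = Rational(17, 5) (Function('l')(z) = Add(Rational(6, 5), Mul(Rational(1, 5), 11)) = Add(Rational(6, 5), Rational(11, 5)) = Rational(17, 5))
Add(Add(Add(Mul(Function('D')(-4), 88), Add(-89, Mul(-1, 121))), Function('Q')(-460, Function('l')(7))), 165935) = Add(Add(Add(Mul(-4, 88), Add(-89, Mul(-1, 121))), -460), 165935) = Add(Add(Add(-352, Add(-89, -121)), -460), 165935) = Add(Add(Add(-352, -210), -460), 165935) = Add(Add(-562, -460), 165935) = Add(-1022, 165935) = 164913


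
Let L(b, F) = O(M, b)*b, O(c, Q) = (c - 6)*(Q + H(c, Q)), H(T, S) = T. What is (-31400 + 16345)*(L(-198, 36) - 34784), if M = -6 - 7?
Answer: 12474061130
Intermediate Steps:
M = -13
O(c, Q) = (-6 + c)*(Q + c) (O(c, Q) = (c - 6)*(Q + c) = (-6 + c)*(Q + c))
L(b, F) = b*(247 - 19*b) (L(b, F) = ((-13)² - 6*b - 6*(-13) + b*(-13))*b = (169 - 6*b + 78 - 13*b)*b = (247 - 19*b)*b = b*(247 - 19*b))
(-31400 + 16345)*(L(-198, 36) - 34784) = (-31400 + 16345)*(19*(-198)*(13 - 1*(-198)) - 34784) = -15055*(19*(-198)*(13 + 198) - 34784) = -15055*(19*(-198)*211 - 34784) = -15055*(-793782 - 34784) = -15055*(-828566) = 12474061130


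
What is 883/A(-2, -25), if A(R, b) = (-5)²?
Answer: 883/25 ≈ 35.320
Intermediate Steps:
A(R, b) = 25
883/A(-2, -25) = 883/25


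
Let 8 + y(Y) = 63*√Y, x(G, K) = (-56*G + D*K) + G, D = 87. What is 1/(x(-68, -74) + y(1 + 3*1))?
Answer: -1/2580 ≈ -0.00038760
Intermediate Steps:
x(G, K) = -55*G + 87*K (x(G, K) = (-56*G + 87*K) + G = -55*G + 87*K)
y(Y) = -8 + 63*√Y
1/(x(-68, -74) + y(1 + 3*1)) = 1/((-55*(-68) + 87*(-74)) + (-8 + 63*√(1 + 3*1))) = 1/((3740 - 6438) + (-8 + 63*√(1 + 3))) = 1/(-2698 + (-8 + 63*√4)) = 1/(-2698 + (-8 + 63*2)) = 1/(-2698 + (-8 + 126)) = 1/(-2698 + 118) = 1/(-2580) = -1/2580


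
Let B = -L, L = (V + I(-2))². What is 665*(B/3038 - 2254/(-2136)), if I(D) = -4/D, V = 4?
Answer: 160805455/231756 ≈ 693.86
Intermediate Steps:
L = 36 (L = (4 - 4/(-2))² = (4 - 4*(-½))² = (4 + 2)² = 6² = 36)
B = -36 (B = -1*36 = -36)
665*(B/3038 - 2254/(-2136)) = 665*(-36/3038 - 2254/(-2136)) = 665*(-36*1/3038 - 2254*(-1/2136)) = 665*(-18/1519 + 1127/1068) = 665*(1692689/1622292) = 160805455/231756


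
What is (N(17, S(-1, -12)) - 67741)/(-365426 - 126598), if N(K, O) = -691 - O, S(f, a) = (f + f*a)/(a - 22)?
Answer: 775559/5576272 ≈ 0.13908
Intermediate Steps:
S(f, a) = (f + a*f)/(-22 + a)
(N(17, S(-1, -12)) - 67741)/(-365426 - 126598) = ((-691 - (-1)*(1 - 12)/(-22 - 12)) - 67741)/(-365426 - 126598) = ((-691 - (-1)*(-11)/(-34)) - 67741)/(-492024) = ((-691 - (-1)*(-1)*(-11)/34) - 67741)*(-1/492024) = ((-691 - 1*(-11/34)) - 67741)*(-1/492024) = ((-691 + 11/34) - 67741)*(-1/492024) = (-23483/34 - 67741)*(-1/492024) = -2326677/34*(-1/492024) = 775559/5576272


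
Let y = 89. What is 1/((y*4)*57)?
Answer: 1/20292 ≈ 4.9281e-5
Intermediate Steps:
1/((y*4)*57) = 1/((89*4)*57) = 1/(356*57) = 1/20292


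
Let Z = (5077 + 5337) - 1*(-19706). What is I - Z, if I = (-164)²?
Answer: -3224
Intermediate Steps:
Z = 30120 (Z = 10414 + 19706 = 30120)
I = 26896
I - Z = 26896 - 1*30120 = 26896 - 30120 = -3224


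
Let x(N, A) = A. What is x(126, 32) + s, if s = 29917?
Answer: 29949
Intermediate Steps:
x(126, 32) + s = 32 + 29917 = 29949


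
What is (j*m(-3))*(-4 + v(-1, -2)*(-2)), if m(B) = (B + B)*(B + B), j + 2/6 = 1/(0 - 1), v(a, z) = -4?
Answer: -192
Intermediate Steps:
j = -4/3 (j = -1/3 + 1/(0 - 1) = -1/3 + 1/(-1) = -1/3 - 1 = -4/3 ≈ -1.3333)
m(B) = 4*B**2 (m(B) = (2*B)*(2*B) = 4*B**2)
(j*m(-3))*(-4 + v(-1, -2)*(-2)) = (-16*(-3)**2/3)*(-4 - 4*(-2)) = (-16*9/3)*(-4 + 8) = -4/3*36*4 = -48*4 = -192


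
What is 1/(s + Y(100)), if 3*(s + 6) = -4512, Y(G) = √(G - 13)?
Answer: -1510/2280013 - √87/2280013 ≈ -0.00066637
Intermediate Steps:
Y(G) = √(-13 + G)
s = -1510 (s = -6 + (⅓)*(-4512) = -6 - 1504 = -1510)
1/(s + Y(100)) = 1/(-1510 + √(-13 + 100)) = 1/(-1510 + √87)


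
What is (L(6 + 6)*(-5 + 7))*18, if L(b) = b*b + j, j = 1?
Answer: 5220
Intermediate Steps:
L(b) = 1 + b² (L(b) = b*b + 1 = b² + 1 = 1 + b²)
(L(6 + 6)*(-5 + 7))*18 = ((1 + (6 + 6)²)*(-5 + 7))*18 = ((1 + 12²)*2)*18 = ((1 + 144)*2)*18 = (145*2)*18 = 290*18 = 5220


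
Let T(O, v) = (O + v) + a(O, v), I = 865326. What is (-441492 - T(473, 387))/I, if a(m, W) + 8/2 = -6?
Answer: -221171/432663 ≈ -0.51119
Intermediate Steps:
a(m, W) = -10 (a(m, W) = -4 - 6 = -10)
T(O, v) = -10 + O + v (T(O, v) = (O + v) - 10 = -10 + O + v)
(-441492 - T(473, 387))/I = (-441492 - (-10 + 473 + 387))/865326 = (-441492 - 1*850)*(1/865326) = (-441492 - 850)*(1/865326) = -442342*1/865326 = -221171/432663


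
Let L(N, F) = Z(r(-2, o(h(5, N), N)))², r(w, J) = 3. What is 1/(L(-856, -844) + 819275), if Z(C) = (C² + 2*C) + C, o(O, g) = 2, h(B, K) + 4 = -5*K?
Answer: 1/819599 ≈ 1.2201e-6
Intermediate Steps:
h(B, K) = -4 - 5*K
Z(C) = C² + 3*C
L(N, F) = 324 (L(N, F) = (3*(3 + 3))² = (3*6)² = 18² = 324)
1/(L(-856, -844) + 819275) = 1/(324 + 819275) = 1/819599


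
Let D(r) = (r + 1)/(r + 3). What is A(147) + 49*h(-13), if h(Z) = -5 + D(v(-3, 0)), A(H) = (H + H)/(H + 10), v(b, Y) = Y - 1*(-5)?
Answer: -129605/628 ≈ -206.38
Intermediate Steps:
v(b, Y) = 5 + Y (v(b, Y) = Y + 5 = 5 + Y)
D(r) = (1 + r)/(3 + r)
A(H) = 2*H/(10 + H) (A(H) = (2*H)/(10 + H) = 2*H/(10 + H))
h(Z) = -17/4 (h(Z) = -5 + (1 + (5 + 0))/(3 + (5 + 0)) = -5 + (1 + 5)/(3 + 5) = -5 + 6/8 = -5 + (⅛)*6 = -5 + ¾ = -17/4)
A(147) + 49*h(-13) = 2*147/(10 + 147) + 49*(-17/4) = 2*147/157 - 833/4 = 2*147*(1/157) - 833/4 = 294/157 - 833/4 = -129605/628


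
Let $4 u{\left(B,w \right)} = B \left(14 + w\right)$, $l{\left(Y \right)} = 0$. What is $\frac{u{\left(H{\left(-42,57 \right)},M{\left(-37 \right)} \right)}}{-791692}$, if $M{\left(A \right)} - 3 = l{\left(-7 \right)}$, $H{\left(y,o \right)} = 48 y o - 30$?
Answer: $\frac{977007}{1583384} \approx 0.61704$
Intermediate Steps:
$H{\left(y,o \right)} = -30 + 48 o y$ ($H{\left(y,o \right)} = 48 o y - 30 = -30 + 48 o y$)
$M{\left(A \right)} = 3$ ($M{\left(A \right)} = 3 + 0 = 3$)
$u{\left(B,w \right)} = \frac{B \left(14 + w\right)}{4}$
$\frac{u{\left(H{\left(-42,57 \right)},M{\left(-37 \right)} \right)}}{-791692} = \frac{\frac{1}{4} \left(-30 + 48 \cdot 57 \left(-42\right)\right) \left(14 + 3\right)}{-791692} = \frac{1}{4} \left(-30 - 114912\right) 17 \left(- \frac{1}{791692}\right) = \frac{1}{4} \left(-114942\right) 17 \left(- \frac{1}{791692}\right) = \left(- \frac{977007}{2}\right) \left(- \frac{1}{791692}\right) = \frac{977007}{1583384}$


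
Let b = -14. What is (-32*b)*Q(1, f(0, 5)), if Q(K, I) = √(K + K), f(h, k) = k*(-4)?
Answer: 448*√2 ≈ 633.57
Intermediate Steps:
f(h, k) = -4*k
Q(K, I) = √2*√K (Q(K, I) = √(2*K) = √2*√K)
(-32*b)*Q(1, f(0, 5)) = (-32*(-14))*(√2*√1) = 448*(√2*1) = 448*√2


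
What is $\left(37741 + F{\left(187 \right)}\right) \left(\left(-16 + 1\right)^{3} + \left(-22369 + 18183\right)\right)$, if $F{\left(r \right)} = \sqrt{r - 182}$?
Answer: $-285359701 - 7561 \sqrt{5} \approx -2.8538 \cdot 10^{8}$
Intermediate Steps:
$F{\left(r \right)} = \sqrt{-182 + r}$
$\left(37741 + F{\left(187 \right)}\right) \left(\left(-16 + 1\right)^{3} + \left(-22369 + 18183\right)\right) = \left(37741 + \sqrt{-182 + 187}\right) \left(\left(-16 + 1\right)^{3} + \left(-22369 + 18183\right)\right) = \left(37741 + \sqrt{5}\right) \left(\left(-15\right)^{3} - 4186\right) = \left(37741 + \sqrt{5}\right) \left(-3375 - 4186\right) = \left(37741 + \sqrt{5}\right) \left(-7561\right) = -285359701 - 7561 \sqrt{5}$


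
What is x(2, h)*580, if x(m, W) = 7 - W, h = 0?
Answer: 4060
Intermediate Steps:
x(2, h)*580 = (7 - 1*0)*580 = (7 + 0)*580 = 7*580 = 4060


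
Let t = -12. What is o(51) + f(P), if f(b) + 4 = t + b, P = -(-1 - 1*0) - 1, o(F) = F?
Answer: 35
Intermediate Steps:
P = 0 (P = -(-1 + 0) - 1 = -1*(-1) - 1 = 1 - 1 = 0)
f(b) = -16 + b (f(b) = -4 + (-12 + b) = -16 + b)
o(51) + f(P) = 51 + (-16 + 0) = 51 - 16 = 35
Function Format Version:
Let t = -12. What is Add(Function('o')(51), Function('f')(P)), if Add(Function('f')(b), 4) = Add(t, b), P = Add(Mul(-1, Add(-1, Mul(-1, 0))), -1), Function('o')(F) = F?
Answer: 35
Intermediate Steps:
P = 0 (P = Add(Mul(-1, Add(-1, 0)), -1) = Add(Mul(-1, -1), -1) = Add(1, -1) = 0)
Function('f')(b) = Add(-16, b) (Function('f')(b) = Add(-4, Add(-12, b)) = Add(-16, b))
Add(Function('o')(51), Function('f')(P)) = Add(51, Add(-16, 0)) = Add(51, -16) = 35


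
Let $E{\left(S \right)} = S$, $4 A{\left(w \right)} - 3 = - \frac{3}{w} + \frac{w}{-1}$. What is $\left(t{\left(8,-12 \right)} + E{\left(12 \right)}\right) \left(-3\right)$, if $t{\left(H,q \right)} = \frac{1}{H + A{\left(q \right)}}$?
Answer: $- \frac{2284}{63} \approx -36.254$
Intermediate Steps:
$A{\left(w \right)} = \frac{3}{4} - \frac{3}{4 w} - \frac{w}{4}$ ($A{\left(w \right)} = \frac{3}{4} + \frac{- \frac{3}{w} + \frac{w}{-1}}{4} = \frac{3}{4} + \frac{- \frac{3}{w} + w \left(-1\right)}{4} = \frac{3}{4} + \frac{- \frac{3}{w} - w}{4} = \frac{3}{4} + \frac{- w - \frac{3}{w}}{4} = \frac{3}{4} - \left(\frac{w}{4} + \frac{3}{4 w}\right) = \frac{3}{4} - \frac{3}{4 w} - \frac{w}{4}$)
$t{\left(H,q \right)} = \frac{1}{H + \frac{-3 - q \left(-3 + q\right)}{4 q}}$
$\left(t{\left(8,-12 \right)} + E{\left(12 \right)}\right) \left(-3\right) = \left(4 \left(-12\right) \frac{1}{-3 - - 12 \left(-3 - 12\right) + 4 \cdot 8 \left(-12\right)} + 12\right) \left(-3\right) = \left(4 \left(-12\right) \frac{1}{-3 - \left(-12\right) \left(-15\right) - 384} + 12\right) \left(-3\right) = \left(4 \left(-12\right) \frac{1}{-3 - 180 - 384} + 12\right) \left(-3\right) = \left(4 \left(-12\right) \frac{1}{-567} + 12\right) \left(-3\right) = \left(4 \left(-12\right) \left(- \frac{1}{567}\right) + 12\right) \left(-3\right) = \left(\frac{16}{189} + 12\right) \left(-3\right) = \frac{2284}{189} \left(-3\right) = - \frac{2284}{63}$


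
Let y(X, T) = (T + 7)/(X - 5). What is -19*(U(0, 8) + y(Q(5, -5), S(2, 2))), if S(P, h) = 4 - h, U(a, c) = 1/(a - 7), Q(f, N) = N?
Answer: 1387/70 ≈ 19.814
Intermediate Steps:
U(a, c) = 1/(-7 + a)
y(X, T) = (7 + T)/(-5 + X)
-19*(U(0, 8) + y(Q(5, -5), S(2, 2))) = -19*(1/(-7 + 0) + (7 + (4 - 1*2))/(-5 - 5)) = -19*(1/(-7) + (7 + (4 - 2))/(-10)) = -19*(-1/7 - (7 + 2)/10) = -19*(-1/7 - 1/10*9) = -19*(-1/7 - 9/10) = -19*(-73/70) = 1387/70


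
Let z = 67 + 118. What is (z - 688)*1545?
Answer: -777135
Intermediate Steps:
z = 185
(z - 688)*1545 = (185 - 688)*1545 = -503*1545 = -777135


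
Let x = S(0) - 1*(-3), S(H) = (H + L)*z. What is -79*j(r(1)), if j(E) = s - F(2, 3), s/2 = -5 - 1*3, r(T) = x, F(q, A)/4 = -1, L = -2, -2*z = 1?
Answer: 948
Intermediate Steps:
z = -1/2 (z = -1/2*1 = -1/2 ≈ -0.50000)
F(q, A) = -4 (F(q, A) = 4*(-1) = -4)
S(H) = 1 - H/2 (S(H) = (H - 2)*(-1/2) = (-2 + H)*(-1/2) = 1 - H/2)
x = 4 (x = (1 - 1/2*0) - 1*(-3) = (1 + 0) + 3 = 1 + 3 = 4)
r(T) = 4
s = -16 (s = 2*(-5 - 1*3) = 2*(-5 - 3) = 2*(-8) = -16)
j(E) = -12 (j(E) = -16 - 1*(-4) = -16 + 4 = -12)
-79*j(r(1)) = -79*(-12) = 948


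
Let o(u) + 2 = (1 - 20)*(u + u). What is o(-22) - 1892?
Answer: -1058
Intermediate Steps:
o(u) = -2 - 38*u (o(u) = -2 + (1 - 20)*(u + u) = -2 - 38*u)
o(-22) - 1892 = (-2 - 38*(-22)) - 1892 = (-2 + 836) - 1892 = 834 - 1892 = -1058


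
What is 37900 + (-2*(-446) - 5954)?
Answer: 32838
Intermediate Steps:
37900 + (-2*(-446) - 5954) = 37900 + (892 - 5954) = 37900 - 5062 = 32838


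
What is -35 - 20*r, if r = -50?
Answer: 965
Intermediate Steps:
-35 - 20*r = -35 - 20*(-50) = -35 + 1000 = 965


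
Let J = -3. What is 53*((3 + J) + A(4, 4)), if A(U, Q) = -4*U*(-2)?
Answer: 1696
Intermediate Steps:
A(U, Q) = 8*U
53*((3 + J) + A(4, 4)) = 53*((3 - 3) + 8*4) = 53*(0 + 32) = 53*32 = 1696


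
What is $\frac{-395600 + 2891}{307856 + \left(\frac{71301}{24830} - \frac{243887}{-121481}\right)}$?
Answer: $- \frac{394852304926690}{309541104841957} \approx -1.2756$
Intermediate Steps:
$\frac{-395600 + 2891}{307856 + \left(\frac{71301}{24830} - \frac{243887}{-121481}\right)} = - \frac{392709}{307856 + \left(71301 \cdot \frac{1}{24830} - - \frac{243887}{121481}\right)} = - \frac{392709}{307856 + \left(\frac{71301}{24830} + \frac{243887}{121481}\right)} = - \frac{392709}{307856 + \frac{14717430991}{3016373230}} = - \frac{392709}{\frac{928623314525871}{3016373230}} = \left(-392709\right) \frac{3016373230}{928623314525871} = - \frac{394852304926690}{309541104841957}$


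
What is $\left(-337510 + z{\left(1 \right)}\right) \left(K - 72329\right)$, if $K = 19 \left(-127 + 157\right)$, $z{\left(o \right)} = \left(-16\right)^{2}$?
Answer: $24201009786$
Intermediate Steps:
$z{\left(o \right)} = 256$
$K = 570$ ($K = 19 \cdot 30 = 570$)
$\left(-337510 + z{\left(1 \right)}\right) \left(K - 72329\right) = \left(-337510 + 256\right) \left(570 - 72329\right) = \left(-337254\right) \left(-71759\right) = 24201009786$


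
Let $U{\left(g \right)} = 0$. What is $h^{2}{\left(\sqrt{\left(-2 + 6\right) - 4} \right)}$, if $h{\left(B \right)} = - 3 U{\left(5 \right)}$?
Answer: $0$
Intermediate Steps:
$h{\left(B \right)} = 0$ ($h{\left(B \right)} = \left(-3\right) 0 = 0$)
$h^{2}{\left(\sqrt{\left(-2 + 6\right) - 4} \right)} = 0^{2} = 0$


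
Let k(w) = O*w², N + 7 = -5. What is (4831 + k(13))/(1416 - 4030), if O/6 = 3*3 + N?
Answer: -1789/2614 ≈ -0.68439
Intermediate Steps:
N = -12 (N = -7 - 5 = -12)
O = -18 (O = 6*(3*3 - 12) = 6*(9 - 12) = 6*(-3) = -18)
k(w) = -18*w²
(4831 + k(13))/(1416 - 4030) = (4831 - 18*13²)/(1416 - 4030) = (4831 - 18*169)/(-2614) = (4831 - 3042)*(-1/2614) = 1789*(-1/2614) = -1789/2614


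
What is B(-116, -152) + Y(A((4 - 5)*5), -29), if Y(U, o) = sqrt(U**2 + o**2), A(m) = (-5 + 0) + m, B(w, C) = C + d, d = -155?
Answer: -307 + sqrt(941) ≈ -276.32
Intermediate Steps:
B(w, C) = -155 + C (B(w, C) = C - 155 = -155 + C)
A(m) = -5 + m
B(-116, -152) + Y(A((4 - 5)*5), -29) = (-155 - 152) + sqrt((-5 + (4 - 5)*5)**2 + (-29)**2) = -307 + sqrt((-5 - 1*5)**2 + 841) = -307 + sqrt((-5 - 5)**2 + 841) = -307 + sqrt((-10)**2 + 841) = -307 + sqrt(100 + 841) = -307 + sqrt(941)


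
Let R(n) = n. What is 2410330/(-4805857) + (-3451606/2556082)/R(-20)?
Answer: -53316048842429/122841645722740 ≈ -0.43402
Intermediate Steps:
2410330/(-4805857) + (-3451606/2556082)/R(-20) = 2410330/(-4805857) - 3451606/2556082/(-20) = 2410330*(-1/4805857) - 3451606*1/2556082*(-1/20) = -2410330/4805857 - 1725803/1278041*(-1/20) = -2410330/4805857 + 1725803/25560820 = -53316048842429/122841645722740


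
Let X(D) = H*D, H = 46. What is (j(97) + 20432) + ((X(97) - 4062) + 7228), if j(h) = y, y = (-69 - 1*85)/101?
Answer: 2833906/101 ≈ 28058.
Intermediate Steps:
X(D) = 46*D
y = -154/101 (y = (-69 - 85)*(1/101) = -154*1/101 = -154/101 ≈ -1.5248)
j(h) = -154/101
(j(97) + 20432) + ((X(97) - 4062) + 7228) = (-154/101 + 20432) + ((46*97 - 4062) + 7228) = 2063478/101 + ((4462 - 4062) + 7228) = 2063478/101 + (400 + 7228) = 2063478/101 + 7628 = 2833906/101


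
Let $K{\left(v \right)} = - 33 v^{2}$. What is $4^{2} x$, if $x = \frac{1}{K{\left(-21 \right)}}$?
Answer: $- \frac{16}{14553} \approx -0.0010994$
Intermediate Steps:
$x = - \frac{1}{14553}$ ($x = \frac{1}{\left(-33\right) \left(-21\right)^{2}} = \frac{1}{\left(-33\right) 441} = \frac{1}{-14553} = - \frac{1}{14553} \approx -6.8714 \cdot 10^{-5}$)
$4^{2} x = 4^{2} \left(- \frac{1}{14553}\right) = 16 \left(- \frac{1}{14553}\right) = - \frac{16}{14553}$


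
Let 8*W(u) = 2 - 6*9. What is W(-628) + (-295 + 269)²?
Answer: 1339/2 ≈ 669.50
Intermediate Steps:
W(u) = -13/2 (W(u) = (2 - 6*9)/8 = (2 - 54)/8 = (⅛)*(-52) = -13/2)
W(-628) + (-295 + 269)² = -13/2 + (-295 + 269)² = -13/2 + (-26)² = -13/2 + 676 = 1339/2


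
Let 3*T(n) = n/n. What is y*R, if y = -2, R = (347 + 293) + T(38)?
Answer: -3842/3 ≈ -1280.7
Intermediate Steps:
T(n) = 1/3 (T(n) = (n/n)/3 = (1/3)*1 = 1/3)
R = 1921/3 (R = (347 + 293) + 1/3 = 640 + 1/3 = 1921/3 ≈ 640.33)
y*R = -2*1921/3 = -3842/3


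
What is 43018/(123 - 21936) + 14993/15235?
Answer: -29848811/30211005 ≈ -0.98801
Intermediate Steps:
43018/(123 - 21936) + 14993/15235 = 43018/(-21813) + 14993*(1/15235) = 43018*(-1/21813) + 1363/1385 = -43018/21813 + 1363/1385 = -29848811/30211005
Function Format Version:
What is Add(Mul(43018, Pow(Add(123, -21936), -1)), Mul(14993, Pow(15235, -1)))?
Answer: Rational(-29848811, 30211005) ≈ -0.98801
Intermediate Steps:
Add(Mul(43018, Pow(Add(123, -21936), -1)), Mul(14993, Pow(15235, -1))) = Add(Mul(43018, Pow(-21813, -1)), Mul(14993, Rational(1, 15235))) = Add(Mul(43018, Rational(-1, 21813)), Rational(1363, 1385)) = Add(Rational(-43018, 21813), Rational(1363, 1385)) = Rational(-29848811, 30211005)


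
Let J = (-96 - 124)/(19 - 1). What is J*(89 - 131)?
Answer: 1540/3 ≈ 513.33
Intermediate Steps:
J = -110/9 (J = -220/18 = -220*1/18 = -110/9 ≈ -12.222)
J*(89 - 131) = -110*(89 - 131)/9 = -110/9*(-42) = 1540/3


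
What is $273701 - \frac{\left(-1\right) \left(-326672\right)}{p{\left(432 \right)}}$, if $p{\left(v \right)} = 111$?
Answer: $\frac{30054139}{111} \approx 2.7076 \cdot 10^{5}$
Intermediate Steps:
$273701 - \frac{\left(-1\right) \left(-326672\right)}{p{\left(432 \right)}} = 273701 - \frac{\left(-1\right) \left(-326672\right)}{111} = 273701 - 326672 \cdot \frac{1}{111} = 273701 - \frac{326672}{111} = \frac{30054139}{111}$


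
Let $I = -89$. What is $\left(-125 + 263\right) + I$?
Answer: $49$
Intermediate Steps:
$\left(-125 + 263\right) + I = \left(-125 + 263\right) - 89 = 138 - 89 = 49$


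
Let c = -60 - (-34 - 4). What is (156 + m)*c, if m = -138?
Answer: -396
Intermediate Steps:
c = -22 (c = -60 - 1*(-38) = -60 + 38 = -22)
(156 + m)*c = (156 - 138)*(-22) = 18*(-22) = -396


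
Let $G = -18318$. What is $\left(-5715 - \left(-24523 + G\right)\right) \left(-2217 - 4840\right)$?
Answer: $-261998182$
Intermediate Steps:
$\left(-5715 - \left(-24523 + G\right)\right) \left(-2217 - 4840\right) = \left(-5715 + \left(24523 - -18318\right)\right) \left(-2217 - 4840\right) = \left(-5715 + \left(24523 + 18318\right)\right) \left(-7057\right) = \left(-5715 + 42841\right) \left(-7057\right) = 37126 \left(-7057\right) = -261998182$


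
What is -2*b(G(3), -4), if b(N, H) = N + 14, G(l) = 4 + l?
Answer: -42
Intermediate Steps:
b(N, H) = 14 + N
-2*b(G(3), -4) = -2*(14 + (4 + 3)) = -2*(14 + 7) = -2*21 = -42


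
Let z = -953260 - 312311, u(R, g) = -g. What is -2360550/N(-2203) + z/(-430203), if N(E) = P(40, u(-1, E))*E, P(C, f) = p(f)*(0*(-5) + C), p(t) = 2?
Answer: 41285330823/2527299224 ≈ 16.336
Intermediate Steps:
z = -1265571
P(C, f) = 2*C (P(C, f) = 2*(0*(-5) + C) = 2*(0 + C) = 2*C)
N(E) = 80*E (N(E) = (2*40)*E = 80*E)
-2360550/N(-2203) + z/(-430203) = -2360550/(80*(-2203)) - 1265571/(-430203) = -2360550/(-176240) - 1265571*(-1/430203) = -2360550*(-1/176240) + 421857/143401 = 236055/17624 + 421857/143401 = 41285330823/2527299224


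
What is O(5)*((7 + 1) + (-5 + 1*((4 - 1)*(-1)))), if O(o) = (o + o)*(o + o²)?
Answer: 0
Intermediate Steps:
O(o) = 2*o*(o + o²) (O(o) = (2*o)*(o + o²) = 2*o*(o + o²))
O(5)*((7 + 1) + (-5 + 1*((4 - 1)*(-1)))) = (2*5²*(1 + 5))*((7 + 1) + (-5 + 1*((4 - 1)*(-1)))) = (2*25*6)*(8 + (-5 + 1*(3*(-1)))) = 300*(8 + (-5 + 1*(-3))) = 300*(8 + (-5 - 3)) = 300*(8 - 8) = 300*0 = 0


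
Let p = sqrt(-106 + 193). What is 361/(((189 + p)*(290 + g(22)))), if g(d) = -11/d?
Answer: 7581/1146227 - 361*sqrt(87)/10316043 ≈ 0.0062875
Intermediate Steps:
p = sqrt(87) ≈ 9.3274
361/(((189 + p)*(290 + g(22)))) = 361/(((189 + sqrt(87))*(290 - 11/22))) = 361/(((189 + sqrt(87))*(290 - 11*1/22))) = 361/(((189 + sqrt(87))*(290 - 1/2))) = 361/(((189 + sqrt(87))*(579/2))) = 361/(109431/2 + 579*sqrt(87)/2)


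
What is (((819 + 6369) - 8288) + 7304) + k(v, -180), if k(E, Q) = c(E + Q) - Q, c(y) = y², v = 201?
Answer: 6825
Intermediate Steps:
k(E, Q) = (E + Q)² - Q
(((819 + 6369) - 8288) + 7304) + k(v, -180) = (((819 + 6369) - 8288) + 7304) + ((201 - 180)² - 1*(-180)) = ((7188 - 8288) + 7304) + (21² + 180) = (-1100 + 7304) + (441 + 180) = 6204 + 621 = 6825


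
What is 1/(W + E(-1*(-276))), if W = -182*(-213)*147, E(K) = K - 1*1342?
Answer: 1/5697536 ≈ 1.7551e-7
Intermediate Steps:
E(K) = -1342 + K (E(K) = K - 1342 = -1342 + K)
W = 5698602 (W = 38766*147 = 5698602)
1/(W + E(-1*(-276))) = 1/(5698602 + (-1342 - 1*(-276))) = 1/(5698602 + (-1342 + 276)) = 1/(5698602 - 1066) = 1/5697536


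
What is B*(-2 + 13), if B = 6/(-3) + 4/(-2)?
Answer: -44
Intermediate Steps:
B = -4 (B = 6*(-⅓) + 4*(-½) = -2 - 2 = -4)
B*(-2 + 13) = -4*(-2 + 13) = -4*11 = -44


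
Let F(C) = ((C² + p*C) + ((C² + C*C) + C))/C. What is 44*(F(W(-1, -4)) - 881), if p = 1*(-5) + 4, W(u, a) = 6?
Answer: -37972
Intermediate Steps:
p = -1 (p = -5 + 4 = -1)
F(C) = 3*C (F(C) = ((C² - C) + ((C² + C*C) + C))/C = ((C² - C) + ((C² + C²) + C))/C = ((C² - C) + (2*C² + C))/C = ((C² - C) + (C + 2*C²))/C = (3*C²)/C = 3*C)
44*(F(W(-1, -4)) - 881) = 44*(3*6 - 881) = 44*(18 - 881) = 44*(-863) = -37972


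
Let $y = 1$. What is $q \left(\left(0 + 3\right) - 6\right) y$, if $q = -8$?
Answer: $24$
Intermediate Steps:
$q \left(\left(0 + 3\right) - 6\right) y = - 8 \left(\left(0 + 3\right) - 6\right) 1 = - 8 \left(3 - 6\right) 1 = \left(-8\right) \left(-3\right) 1 = 24 \cdot 1 = 24$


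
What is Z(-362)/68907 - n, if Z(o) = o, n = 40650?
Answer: -2801069912/68907 ≈ -40650.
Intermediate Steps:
Z(-362)/68907 - n = -362/68907 - 1*40650 = -362*1/68907 - 40650 = -362/68907 - 40650 = -2801069912/68907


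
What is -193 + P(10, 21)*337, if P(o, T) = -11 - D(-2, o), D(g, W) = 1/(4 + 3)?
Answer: -27637/7 ≈ -3948.1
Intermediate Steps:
D(g, W) = 1/7
P(o, T) = -78/7 (P(o, T) = -11 - 1*1/7 = -11 - 1/7 = -78/7)
-193 + P(10, 21)*337 = -193 - 78/7*337 = -193 - 26286/7 = -27637/7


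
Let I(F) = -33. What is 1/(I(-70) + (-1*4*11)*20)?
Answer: -1/913 ≈ -0.0010953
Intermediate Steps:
1/(I(-70) + (-1*4*11)*20) = 1/(-33 + (-1*4*11)*20) = 1/(-33 - 4*11*20) = 1/(-33 - 44*20) = 1/(-33 - 880) = 1/(-913) = -1/913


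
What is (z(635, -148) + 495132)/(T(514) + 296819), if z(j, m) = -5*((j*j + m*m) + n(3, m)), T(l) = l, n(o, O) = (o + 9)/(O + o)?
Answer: -47284865/8622657 ≈ -5.4838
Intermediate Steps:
n(o, O) = (9 + o)/(O + o)
z(j, m) = -60/(3 + m) - 5*j² - 5*m² (z(j, m) = -5*((j*j + m*m) + (9 + 3)/(m + 3)) = -5*((j² + m²) + 12/(3 + m)) = -5*(j² + m² + 12/(3 + m)) = -60/(3 + m) - 5*j² - 5*m²)
(z(635, -148) + 495132)/(T(514) + 296819) = (5*(-12 + (3 - 148)*(-1*635² - 1*(-148)²))/(3 - 148) + 495132)/(514 + 296819) = (5*(-12 - 145*(-1*403225 - 1*21904))/(-145) + 495132)/297333 = (5*(-1/145)*(-12 - 145*(-403225 - 21904)) + 495132)*(1/297333) = (5*(-1/145)*(-12 - 145*(-425129)) + 495132)*(1/297333) = (5*(-1/145)*(-12 + 61643705) + 495132)*(1/297333) = (5*(-1/145)*61643693 + 495132)*(1/297333) = (-61643693/29 + 495132)*(1/297333) = -47284865/29*1/297333 = -47284865/8622657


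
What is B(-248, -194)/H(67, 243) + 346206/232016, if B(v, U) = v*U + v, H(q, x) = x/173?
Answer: 960643059805/28189944 ≈ 34078.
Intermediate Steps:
H(q, x) = x/173 (H(q, x) = x*(1/173) = x/173)
B(v, U) = v + U*v (B(v, U) = U*v + v = v + U*v)
B(-248, -194)/H(67, 243) + 346206/232016 = (-248*(1 - 194))/(((1/173)*243)) + 346206/232016 = (-248*(-193))/(243/173) + 346206*(1/232016) = 47864*(173/243) + 173103/116008 = 8280472/243 + 173103/116008 = 960643059805/28189944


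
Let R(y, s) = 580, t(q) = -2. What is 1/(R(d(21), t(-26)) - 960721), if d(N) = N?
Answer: -1/960141 ≈ -1.0415e-6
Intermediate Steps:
1/(R(d(21), t(-26)) - 960721) = 1/(580 - 960721) = 1/(-960141) = -1/960141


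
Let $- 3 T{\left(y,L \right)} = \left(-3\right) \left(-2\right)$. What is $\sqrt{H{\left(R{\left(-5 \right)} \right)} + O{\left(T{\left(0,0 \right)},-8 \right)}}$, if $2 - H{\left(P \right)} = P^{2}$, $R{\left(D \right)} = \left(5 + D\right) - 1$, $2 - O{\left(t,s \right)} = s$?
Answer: $\sqrt{11} \approx 3.3166$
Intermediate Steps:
$T{\left(y,L \right)} = -2$ ($T{\left(y,L \right)} = - \frac{\left(-3\right) \left(-2\right)}{3} = \left(- \frac{1}{3}\right) 6 = -2$)
$O{\left(t,s \right)} = 2 - s$
$R{\left(D \right)} = 4 + D$
$H{\left(P \right)} = 2 - P^{2}$
$\sqrt{H{\left(R{\left(-5 \right)} \right)} + O{\left(T{\left(0,0 \right)},-8 \right)}} = \sqrt{\left(2 - \left(4 - 5\right)^{2}\right) + \left(2 - -8\right)} = \sqrt{\left(2 - \left(-1\right)^{2}\right) + \left(2 + 8\right)} = \sqrt{\left(2 - 1\right) + 10} = \sqrt{1 + 10} = \sqrt{11}$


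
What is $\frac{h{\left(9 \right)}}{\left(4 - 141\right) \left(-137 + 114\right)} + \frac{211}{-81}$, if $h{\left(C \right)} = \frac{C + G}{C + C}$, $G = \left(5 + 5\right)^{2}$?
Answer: $- \frac{1328741}{510462} \approx -2.603$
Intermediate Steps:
$G = 100$ ($G = 10^{2} = 100$)
$h{\left(C \right)} = \frac{100 + C}{2 C}$ ($h{\left(C \right)} = \frac{C + 100}{C + C} = \frac{100 + C}{2 C}$)
$\frac{h{\left(9 \right)}}{\left(4 - 141\right) \left(-137 + 114\right)} + \frac{211}{-81} = \frac{\frac{1}{2} \cdot \frac{1}{9} \left(100 + 9\right)}{\left(4 - 141\right) \left(-137 + 114\right)} + \frac{211}{-81} = \frac{\frac{1}{2} \cdot \frac{1}{9} \cdot 109}{\left(-137\right) \left(-23\right)} + 211 \left(- \frac{1}{81}\right) = \frac{109}{18 \cdot 3151} - \frac{211}{81} = \frac{109}{18} \cdot \frac{1}{3151} - \frac{211}{81} = \frac{109}{56718} - \frac{211}{81} = - \frac{1328741}{510462}$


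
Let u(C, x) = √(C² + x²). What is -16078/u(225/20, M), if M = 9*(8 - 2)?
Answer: -64312*√601/5409 ≈ -291.48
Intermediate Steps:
M = 54 (M = 9*6 = 54)
-16078/u(225/20, M) = -16078/√((225/20)² + 54²) = -16078/√((225*(1/20))² + 2916) = -16078/√((45/4)² + 2916) = -16078/√(2025/16 + 2916) = -16078*4*√601/5409 = -64312*√601/5409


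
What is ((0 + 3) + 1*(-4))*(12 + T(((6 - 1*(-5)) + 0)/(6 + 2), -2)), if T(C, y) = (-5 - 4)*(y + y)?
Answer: -48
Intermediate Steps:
T(C, y) = -18*y
((0 + 3) + 1*(-4))*(12 + T(((6 - 1*(-5)) + 0)/(6 + 2), -2)) = ((0 + 3) + 1*(-4))*(12 - 18*(-2)) = (3 - 4)*(12 + 36) = -1*48 = -48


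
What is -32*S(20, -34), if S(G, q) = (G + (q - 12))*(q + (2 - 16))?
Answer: -39936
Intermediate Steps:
S(G, q) = (-14 + q)*(-12 + G + q) (S(G, q) = (G + (-12 + q))*(q - 14) = (-12 + G + q)*(-14 + q) = (-14 + q)*(-12 + G + q))
-32*S(20, -34) = -32*(168 + (-34)² - 26*(-34) - 14*20 + 20*(-34)) = -32*(168 + 1156 + 884 - 280 - 680) = -32*1248 = -39936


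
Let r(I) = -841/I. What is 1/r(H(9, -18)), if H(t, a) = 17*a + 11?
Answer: 295/841 ≈ 0.35077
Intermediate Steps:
H(t, a) = 11 + 17*a
1/r(H(9, -18)) = 1/(-841/(11 + 17*(-18))) = 1/(-841/(11 - 306)) = 1/(-841/(-295)) = 1/(-841*(-1/295)) = 1/(841/295) = 295/841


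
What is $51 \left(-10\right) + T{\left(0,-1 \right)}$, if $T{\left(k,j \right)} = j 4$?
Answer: $-514$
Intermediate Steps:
$T{\left(k,j \right)} = 4 j$
$51 \left(-10\right) + T{\left(0,-1 \right)} = 51 \left(-10\right) + 4 \left(-1\right) = -510 - 4 = -514$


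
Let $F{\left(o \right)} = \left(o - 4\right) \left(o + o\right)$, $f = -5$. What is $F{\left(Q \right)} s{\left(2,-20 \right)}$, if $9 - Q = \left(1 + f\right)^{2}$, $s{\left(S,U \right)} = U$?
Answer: $-3080$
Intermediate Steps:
$Q = -7$ ($Q = 9 - \left(1 - 5\right)^{2} = 9 - \left(-4\right)^{2} = 9 - 16 = -7$)
$F{\left(o \right)} = 2 o \left(-4 + o\right)$ ($F{\left(o \right)} = \left(-4 + o\right) 2 o = 2 o \left(-4 + o\right)$)
$F{\left(Q \right)} s{\left(2,-20 \right)} = 2 \left(-7\right) \left(-4 - 7\right) \left(-20\right) = 2 \left(-7\right) \left(-11\right) \left(-20\right) = 154 \left(-20\right) = -3080$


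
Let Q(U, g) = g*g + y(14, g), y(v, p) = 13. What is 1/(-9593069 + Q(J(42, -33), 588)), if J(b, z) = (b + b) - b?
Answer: -1/9247312 ≈ -1.0814e-7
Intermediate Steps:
J(b, z) = b (J(b, z) = 2*b - b = b)
Q(U, g) = 13 + g**2 (Q(U, g) = g*g + 13 = g**2 + 13 = 13 + g**2)
1/(-9593069 + Q(J(42, -33), 588)) = 1/(-9593069 + (13 + 588**2)) = 1/(-9593069 + (13 + 345744)) = 1/(-9593069 + 345757) = 1/(-9247312) = -1/9247312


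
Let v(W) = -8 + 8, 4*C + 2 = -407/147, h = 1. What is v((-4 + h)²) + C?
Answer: -701/588 ≈ -1.1922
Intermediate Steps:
C = -701/588 (C = -½ + (-407/147)/4 = -½ + (-407*1/147)/4 = -½ + (¼)*(-407/147) = -½ - 407/588 = -701/588 ≈ -1.1922)
v(W) = 0
v((-4 + h)²) + C = 0 - 701/588 = -701/588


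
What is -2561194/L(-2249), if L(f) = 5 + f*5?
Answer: 1280597/5620 ≈ 227.86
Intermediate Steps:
L(f) = 5 + 5*f
-2561194/L(-2249) = -2561194/(5 + 5*(-2249)) = -2561194/(5 - 11245) = -2561194/(-11240) = -2561194*(-1/11240) = 1280597/5620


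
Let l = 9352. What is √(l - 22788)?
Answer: 2*I*√3359 ≈ 115.91*I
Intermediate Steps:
√(l - 22788) = √(9352 - 22788) = √(-13436) = 2*I*√3359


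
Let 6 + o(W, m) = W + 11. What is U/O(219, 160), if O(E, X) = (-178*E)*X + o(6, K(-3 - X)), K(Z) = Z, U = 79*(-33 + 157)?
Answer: -9796/6237109 ≈ -0.0015706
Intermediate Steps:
U = 9796 (U = 79*124 = 9796)
o(W, m) = 5 + W (o(W, m) = -6 + (W + 11) = -6 + (11 + W) = 5 + W)
O(E, X) = 11 - 178*E*X (O(E, X) = (-178*E)*X + (5 + 6) = -178*E*X + 11 = 11 - 178*E*X)
U/O(219, 160) = 9796/(11 - 178*219*160) = 9796/(11 - 6237120) = 9796/(-6237109) = 9796*(-1/6237109) = -9796/6237109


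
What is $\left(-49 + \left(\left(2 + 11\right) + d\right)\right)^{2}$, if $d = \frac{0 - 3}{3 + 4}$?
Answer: $\frac{65025}{49} \approx 1327.0$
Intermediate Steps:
$d = - \frac{3}{7} \approx -0.42857$
$\left(-49 + \left(\left(2 + 11\right) + d\right)\right)^{2} = \left(-49 + \left(\left(2 + 11\right) - \frac{3}{7}\right)\right)^{2} = \left(-49 + \left(13 - \frac{3}{7}\right)\right)^{2} = \left(-49 + \frac{88}{7}\right)^{2} = \left(- \frac{255}{7}\right)^{2} = \frac{65025}{49}$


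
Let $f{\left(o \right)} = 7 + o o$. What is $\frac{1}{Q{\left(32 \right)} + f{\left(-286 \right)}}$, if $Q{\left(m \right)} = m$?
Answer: $\frac{1}{81835} \approx 1.222 \cdot 10^{-5}$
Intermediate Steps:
$f{\left(o \right)} = 7 + o^{2}$
$\frac{1}{Q{\left(32 \right)} + f{\left(-286 \right)}} = \frac{1}{32 + \left(7 + \left(-286\right)^{2}\right)} = \frac{1}{32 + \left(7 + 81796\right)} = \frac{1}{32 + 81803} = \frac{1}{81835}$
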